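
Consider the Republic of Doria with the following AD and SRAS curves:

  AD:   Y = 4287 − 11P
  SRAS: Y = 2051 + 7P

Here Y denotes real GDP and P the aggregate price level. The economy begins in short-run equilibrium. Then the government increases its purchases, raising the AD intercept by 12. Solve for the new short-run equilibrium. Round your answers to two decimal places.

P = 124.89, Y = 2925.22

This is a positive demand shock: AD shifts right.
New AD: Y = 4299 − 11P.
Set AD = SRAS: 4299 − 11P = 2051 + 7P, so 2248 = 18P and P = 124.89.
Substituting into AD, Y = 2925.22.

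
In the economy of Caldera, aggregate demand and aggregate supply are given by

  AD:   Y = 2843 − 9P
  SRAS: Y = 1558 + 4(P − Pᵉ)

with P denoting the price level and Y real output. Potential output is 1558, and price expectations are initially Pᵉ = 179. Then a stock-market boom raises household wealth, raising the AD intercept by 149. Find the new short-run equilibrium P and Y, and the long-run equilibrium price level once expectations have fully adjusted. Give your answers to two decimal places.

AD shifts right: new AD is Y = 2992 − 9P. With Pᵉ = 179, SRAS is Y = 842 + 4P.
Short run: 2992 − 9P = 842 + 4P gives 2150 = 13P, so P = 165.38 and Y = 2992 − 9P = 1503.54.
Y = 1503.54 is below potential 1558; expectations adjust and SRAS shifts right until Y = 1558.
Long run: on the new AD curve, 1558 = 2992 − 9P gives P = 159.33.

Short run: P = 165.38, Y = 1503.54. Long run: P = 159.33.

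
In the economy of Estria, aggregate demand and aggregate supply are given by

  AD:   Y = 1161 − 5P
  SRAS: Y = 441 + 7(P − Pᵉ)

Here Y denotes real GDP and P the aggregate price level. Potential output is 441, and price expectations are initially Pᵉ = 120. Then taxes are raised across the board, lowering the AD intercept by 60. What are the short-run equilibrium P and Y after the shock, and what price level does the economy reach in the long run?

AD shifts left: new AD is Y = 1101 − 5P. With Pᵉ = 120, SRAS is Y = 7P − 399.
Short run: 1101 − 5P = 7P − 399 gives 1500 = 12P, so P = 125 and Y = 1101 − 5·125 = 476.
Y = 476 is above potential 441; expectations adjust and SRAS shifts left until Y = 441.
Long run: on the new AD curve, 441 = 1101 − 5P gives P = 132.

Short run: P = 125, Y = 476. Long run: P = 132.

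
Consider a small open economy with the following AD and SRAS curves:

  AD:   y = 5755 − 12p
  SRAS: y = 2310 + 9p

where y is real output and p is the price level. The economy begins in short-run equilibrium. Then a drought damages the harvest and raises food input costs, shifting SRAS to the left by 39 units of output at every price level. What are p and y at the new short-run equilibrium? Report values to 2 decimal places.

p = 165.90, y = 3764.14

This is a negative supply shock: SRAS shifts left.
New SRAS: y = 2271 + 9p.
Set AD = SRAS: 5755 − 12p = 2271 + 9p, so 3484 = 21p and p = 165.90.
Substituting into AD, y = 3764.14.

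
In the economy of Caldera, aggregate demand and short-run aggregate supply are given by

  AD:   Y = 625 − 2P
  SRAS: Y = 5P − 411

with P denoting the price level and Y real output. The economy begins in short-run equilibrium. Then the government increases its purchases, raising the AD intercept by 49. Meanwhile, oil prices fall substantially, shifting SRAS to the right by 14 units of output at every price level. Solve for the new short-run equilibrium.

After both shocks: AD is Y = 674 − 2P and SRAS is Y = 5P − 397.
Setting them equal: 1071 = 7P, so P = 153.
Y = 674 − 2·153 = 368.

P = 153, Y = 368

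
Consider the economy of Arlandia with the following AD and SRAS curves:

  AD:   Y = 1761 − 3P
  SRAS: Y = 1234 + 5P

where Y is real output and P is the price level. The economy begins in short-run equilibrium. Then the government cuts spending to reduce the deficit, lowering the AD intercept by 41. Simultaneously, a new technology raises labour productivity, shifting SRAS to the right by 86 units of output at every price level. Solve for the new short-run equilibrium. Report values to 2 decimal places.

P = 50.00, Y = 1570.00

After both shocks: AD is Y = 1720 − 3P and SRAS is Y = 1320 + 5P.
Setting them equal: 400 = 8P, so P = 50.00.
Substituting into AD, Y = 1570.00.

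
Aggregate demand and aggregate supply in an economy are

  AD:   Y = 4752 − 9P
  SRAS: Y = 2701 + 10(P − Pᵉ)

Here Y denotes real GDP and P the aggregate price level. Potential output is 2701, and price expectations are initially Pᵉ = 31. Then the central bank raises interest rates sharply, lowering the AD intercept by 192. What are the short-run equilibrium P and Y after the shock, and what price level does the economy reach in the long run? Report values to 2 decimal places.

AD shifts left: new AD is Y = 4560 − 9P. With Pᵉ = 31, SRAS is Y = 2391 + 10P.
Short run: 4560 − 9P = 2391 + 10P gives 2169 = 19P, so P = 114.16 and Y = 4560 − 9P = 3532.58.
Y = 3532.58 is above potential 2701; expectations adjust and SRAS shifts left until Y = 2701.
Long run: on the new AD curve, 2701 = 4560 − 9P gives P = 206.56.

Short run: P = 114.16, Y = 3532.58. Long run: P = 206.56.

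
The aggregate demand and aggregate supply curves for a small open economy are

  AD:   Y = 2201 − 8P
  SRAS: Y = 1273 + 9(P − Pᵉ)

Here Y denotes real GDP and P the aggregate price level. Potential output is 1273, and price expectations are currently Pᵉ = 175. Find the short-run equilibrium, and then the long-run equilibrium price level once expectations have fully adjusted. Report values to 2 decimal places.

Short run: with Pᵉ = 175, SRAS is Y = 9P − 302. Setting AD = SRAS gives 2503 = 17P, so P = 147.24 and Y = 2201 − 8P = 1023.12.
Output 1023.12 is below potential 1273, so over time expected prices fall and SRAS shifts right until Y returns to 1273.
Long run: Y = 1273 on the AD curve gives 1273 = 2201 − 8P, so P = 116.00.

Short run: P = 147.24, Y = 1023.12. Long run: P = 116.00.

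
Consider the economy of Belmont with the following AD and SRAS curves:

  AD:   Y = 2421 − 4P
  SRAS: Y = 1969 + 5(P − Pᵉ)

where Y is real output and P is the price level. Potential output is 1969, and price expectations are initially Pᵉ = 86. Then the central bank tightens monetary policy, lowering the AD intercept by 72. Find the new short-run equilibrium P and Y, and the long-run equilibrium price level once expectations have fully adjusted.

Short run: P = 90, Y = 1989. Long run: P = 95.

AD shifts left: new AD is Y = 2349 − 4P. With Pᵉ = 86, SRAS is Y = 1539 + 5P.
Short run: 2349 − 4P = 1539 + 5P gives 810 = 9P, so P = 90 and Y = 2349 − 4·90 = 1989.
Y = 1989 is above potential 1969; expectations adjust and SRAS shifts left until Y = 1969.
Long run: on the new AD curve, 1969 = 2349 − 4P gives P = 95.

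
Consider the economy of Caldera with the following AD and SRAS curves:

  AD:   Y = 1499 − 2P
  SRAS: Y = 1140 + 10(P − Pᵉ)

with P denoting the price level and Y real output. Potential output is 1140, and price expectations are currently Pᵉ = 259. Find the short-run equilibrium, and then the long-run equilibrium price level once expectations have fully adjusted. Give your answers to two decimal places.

Short run: P = 245.75, Y = 1007.50. Long run: P = 179.50.

Short run: with Pᵉ = 259, SRAS is Y = 10P − 1450. Setting AD = SRAS gives 2949 = 12P, so P = 245.75 and Y = 1499 − 2P = 1007.50.
Output 1007.50 is below potential 1140, so over time expected prices fall and SRAS shifts right until Y returns to 1140.
Long run: Y = 1140 on the AD curve gives 1140 = 1499 − 2P, so P = 179.50.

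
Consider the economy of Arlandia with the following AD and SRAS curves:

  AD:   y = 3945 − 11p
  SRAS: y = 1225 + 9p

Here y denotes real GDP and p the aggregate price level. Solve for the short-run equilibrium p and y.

p = 136, y = 2449

Set AD = SRAS: 3945 − 11p = 1225 + 9p, so 2720 = 20p and p = 136.
Then y = 3945 − 11·136 = 2449.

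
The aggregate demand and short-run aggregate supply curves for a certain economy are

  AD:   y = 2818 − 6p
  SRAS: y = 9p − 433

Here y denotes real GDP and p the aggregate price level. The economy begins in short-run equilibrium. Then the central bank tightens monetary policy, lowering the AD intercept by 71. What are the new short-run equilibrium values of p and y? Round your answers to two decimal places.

This is a negative demand shock: AD shifts left.
New AD: y = 2747 − 6p.
Set AD = SRAS: 2747 − 6p = 9p − 433, so 3180 = 15p and p = 212.00.
Substituting into AD, y = 1475.00.

p = 212.00, y = 1475.00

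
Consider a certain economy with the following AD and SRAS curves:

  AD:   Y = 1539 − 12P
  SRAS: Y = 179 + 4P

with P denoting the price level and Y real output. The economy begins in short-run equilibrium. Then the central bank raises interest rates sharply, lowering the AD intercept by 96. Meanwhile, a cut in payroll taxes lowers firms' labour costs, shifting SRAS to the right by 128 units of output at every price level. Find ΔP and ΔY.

After both shocks: AD is Y = 1443 − 12P and SRAS is Y = 307 + 4P.
Setting them equal: 1136 = 16P, so P = 71.
Y = 1443 − 12·71 = 591.
Initially P = 85, Y = 519, so ΔP = -14 and ΔY = +72.

ΔP = -14, ΔY = +72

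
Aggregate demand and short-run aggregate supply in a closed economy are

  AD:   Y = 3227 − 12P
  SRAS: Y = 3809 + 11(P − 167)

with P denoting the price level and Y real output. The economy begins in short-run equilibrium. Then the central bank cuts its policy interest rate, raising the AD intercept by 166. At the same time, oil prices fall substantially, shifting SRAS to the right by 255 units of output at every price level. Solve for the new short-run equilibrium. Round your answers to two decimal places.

After both shocks: AD is Y = 3393 − 12P and SRAS is Y = 2227 + 11P.
Setting them equal: 1166 = 23P, so P = 50.70.
Substituting into AD, Y = 2784.65.

P = 50.70, Y = 2784.65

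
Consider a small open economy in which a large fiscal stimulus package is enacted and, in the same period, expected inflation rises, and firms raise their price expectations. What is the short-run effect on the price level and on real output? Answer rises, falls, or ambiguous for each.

The first event is a positive demand shock: AD shifts right, which by itself pushes P up and Y up.
The second is an adverse supply shock: SRAS shifts left, which by itself pushes P up and Y down.
Both shocks push P up, so P rises. The two shocks push Y in opposite directions, so the effect on Y is ambiguous.

Price level: rises; output: ambiguous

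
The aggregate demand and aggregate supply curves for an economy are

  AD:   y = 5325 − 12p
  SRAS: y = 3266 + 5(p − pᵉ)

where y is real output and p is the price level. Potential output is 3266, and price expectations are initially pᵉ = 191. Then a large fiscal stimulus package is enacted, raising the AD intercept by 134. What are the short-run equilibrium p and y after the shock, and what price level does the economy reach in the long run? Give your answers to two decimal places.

AD shifts right: new AD is y = 5459 − 12p. With pᵉ = 191, SRAS is y = 2311 + 5p.
Short run: 5459 − 12p = 2311 + 5p gives 3148 = 17p, so p = 185.18 and y = 5459 − 12p = 3236.88.
y = 3236.88 is below potential 3266; expectations adjust and SRAS shifts right until y = 3266.
Long run: on the new AD curve, 3266 = 5459 − 12p gives p = 182.75.

Short run: p = 185.18, y = 3236.88. Long run: p = 182.75.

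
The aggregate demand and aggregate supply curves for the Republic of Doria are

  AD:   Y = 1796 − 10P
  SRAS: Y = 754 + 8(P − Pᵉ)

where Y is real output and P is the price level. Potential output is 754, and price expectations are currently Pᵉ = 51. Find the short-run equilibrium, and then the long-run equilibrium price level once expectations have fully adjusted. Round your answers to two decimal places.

Short run: with Pᵉ = 51, SRAS is Y = 346 + 8P. Setting AD = SRAS gives 1450 = 18P, so P = 80.56 and Y = 1796 − 10P = 990.44.
Output 990.44 is above potential 754, so over time expected prices rise and SRAS shifts left until Y returns to 754.
Long run: Y = 754 on the AD curve gives 754 = 1796 − 10P, so P = 104.20.

Short run: P = 80.56, Y = 990.44. Long run: P = 104.20.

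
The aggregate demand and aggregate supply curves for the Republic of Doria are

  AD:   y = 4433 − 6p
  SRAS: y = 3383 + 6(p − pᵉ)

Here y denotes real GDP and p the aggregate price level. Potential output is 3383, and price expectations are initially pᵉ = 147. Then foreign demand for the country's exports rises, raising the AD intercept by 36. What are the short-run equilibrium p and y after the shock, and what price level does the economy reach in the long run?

Short run: p = 164, y = 3485. Long run: p = 181.

AD shifts right: new AD is y = 4469 − 6p. With pᵉ = 147, SRAS is y = 2501 + 6p.
Short run: 4469 − 6p = 2501 + 6p gives 1968 = 12p, so p = 164 and y = 4469 − 6·164 = 3485.
y = 3485 is above potential 3383; expectations adjust and SRAS shifts left until y = 3383.
Long run: on the new AD curve, 3383 = 4469 − 6p gives p = 181.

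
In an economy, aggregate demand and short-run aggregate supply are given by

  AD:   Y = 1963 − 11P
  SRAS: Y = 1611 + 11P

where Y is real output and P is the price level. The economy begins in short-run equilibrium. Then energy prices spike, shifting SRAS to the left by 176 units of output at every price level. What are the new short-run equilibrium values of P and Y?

P = 24, Y = 1699

This is a negative supply shock: SRAS shifts left.
New SRAS: Y = 1435 + 11P.
Set AD = SRAS: 1963 − 11P = 1435 + 11P, so 528 = 22P and P = 24.
Y = 1963 − 11·24 = 1699.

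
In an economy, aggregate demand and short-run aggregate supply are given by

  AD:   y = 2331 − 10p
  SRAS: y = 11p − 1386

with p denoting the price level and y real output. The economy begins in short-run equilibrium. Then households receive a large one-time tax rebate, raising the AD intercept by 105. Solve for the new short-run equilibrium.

This is a positive demand shock: AD shifts right.
New AD: y = 2436 − 10p.
Set AD = SRAS: 2436 − 10p = 11p − 1386, so 3822 = 21p and p = 182.
y = 2436 − 10·182 = 616.

p = 182, y = 616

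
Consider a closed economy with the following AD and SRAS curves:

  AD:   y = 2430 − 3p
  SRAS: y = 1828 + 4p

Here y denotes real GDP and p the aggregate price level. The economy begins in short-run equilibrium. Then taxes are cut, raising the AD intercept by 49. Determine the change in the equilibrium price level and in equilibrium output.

This is a positive demand shock: AD shifts right.
New AD: y = 2479 − 3p.
Set AD = SRAS: 2479 − 3p = 1828 + 4p, so 651 = 7p and p = 93.
y = 2479 − 3·93 = 2200.
Initially p = 86, y = 2172, so Δp = +7 and Δy = +28.

Δp = +7, Δy = +28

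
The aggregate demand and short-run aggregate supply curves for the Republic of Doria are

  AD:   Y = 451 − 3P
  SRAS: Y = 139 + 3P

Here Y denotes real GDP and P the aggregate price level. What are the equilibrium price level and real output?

Set AD = SRAS: 451 − 3P = 139 + 3P, so 312 = 6P and P = 52.
Then Y = 451 − 3·52 = 295.

P = 52, Y = 295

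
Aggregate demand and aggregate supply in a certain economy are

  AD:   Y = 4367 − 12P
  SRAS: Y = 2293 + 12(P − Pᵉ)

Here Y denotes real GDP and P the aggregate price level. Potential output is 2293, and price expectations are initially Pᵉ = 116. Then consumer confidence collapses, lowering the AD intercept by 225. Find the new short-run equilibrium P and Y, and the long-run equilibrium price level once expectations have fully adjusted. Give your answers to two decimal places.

Short run: P = 135.04, Y = 2521.50. Long run: P = 154.08.

AD shifts left: new AD is Y = 4142 − 12P. With Pᵉ = 116, SRAS is Y = 901 + 12P.
Short run: 4142 − 12P = 901 + 12P gives 3241 = 24P, so P = 135.04 and Y = 4142 − 12P = 2521.50.
Y = 2521.50 is above potential 2293; expectations adjust and SRAS shifts left until Y = 2293.
Long run: on the new AD curve, 2293 = 4142 − 12P gives P = 154.08.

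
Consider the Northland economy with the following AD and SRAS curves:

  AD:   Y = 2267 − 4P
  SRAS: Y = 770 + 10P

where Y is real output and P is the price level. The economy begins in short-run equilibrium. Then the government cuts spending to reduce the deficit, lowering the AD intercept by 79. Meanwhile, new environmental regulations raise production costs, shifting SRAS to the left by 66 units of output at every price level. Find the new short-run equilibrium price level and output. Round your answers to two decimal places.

After both shocks: AD is Y = 2188 − 4P and SRAS is Y = 704 + 10P.
Setting them equal: 1484 = 14P, so P = 106.00.
Substituting into AD, Y = 1764.00.

P = 106.00, Y = 1764.00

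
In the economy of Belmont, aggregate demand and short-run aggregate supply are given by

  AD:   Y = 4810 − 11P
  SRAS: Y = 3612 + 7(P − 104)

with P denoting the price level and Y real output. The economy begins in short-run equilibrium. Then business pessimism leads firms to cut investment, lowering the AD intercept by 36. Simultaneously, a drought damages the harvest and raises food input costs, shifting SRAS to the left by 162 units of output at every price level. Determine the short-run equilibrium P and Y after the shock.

After both shocks: AD is Y = 4774 − 11P and SRAS is Y = 2722 + 7P.
Setting them equal: 2052 = 18P, so P = 114.
Y = 4774 − 11·114 = 3520.

P = 114, Y = 3520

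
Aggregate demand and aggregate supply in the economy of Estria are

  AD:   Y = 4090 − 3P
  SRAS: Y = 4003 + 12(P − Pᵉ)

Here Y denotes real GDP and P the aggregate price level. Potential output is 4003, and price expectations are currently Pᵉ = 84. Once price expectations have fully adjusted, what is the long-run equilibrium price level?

Short run: with Pᵉ = 84, SRAS is Y = 2995 + 12P. Setting AD = SRAS gives 1095 = 15P, so P = 73 and Y = 4090 − 3·73 = 3871.
Output 3871 is below potential 4003, so over time expected prices fall and SRAS shifts right until Y returns to 4003.
Long run: Y = 4003 on the AD curve gives 4003 = 4090 − 3P, so P = 29.

Long-run P = 29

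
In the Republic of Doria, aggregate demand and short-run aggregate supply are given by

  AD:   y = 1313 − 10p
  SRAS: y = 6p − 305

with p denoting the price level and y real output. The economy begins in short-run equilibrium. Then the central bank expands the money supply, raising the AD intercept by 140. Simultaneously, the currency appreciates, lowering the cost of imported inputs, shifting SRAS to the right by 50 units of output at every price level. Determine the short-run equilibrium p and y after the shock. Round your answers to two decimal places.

p = 106.75, y = 385.50

After both shocks: AD is y = 1453 − 10p and SRAS is y = 6p − 255.
Setting them equal: 1708 = 16p, so p = 106.75.
Substituting into AD, y = 385.50.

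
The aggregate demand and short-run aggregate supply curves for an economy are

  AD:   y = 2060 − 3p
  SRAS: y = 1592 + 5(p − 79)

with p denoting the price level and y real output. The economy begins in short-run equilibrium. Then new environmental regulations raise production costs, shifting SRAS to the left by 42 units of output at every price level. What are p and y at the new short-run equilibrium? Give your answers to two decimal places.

p = 113.13, y = 1720.63

This is a negative supply shock: SRAS shifts left.
New SRAS: y = 1155 + 5p.
Set AD = SRAS: 2060 − 3p = 1155 + 5p, so 905 = 8p and p = 113.13.
Substituting into AD, y = 1720.63.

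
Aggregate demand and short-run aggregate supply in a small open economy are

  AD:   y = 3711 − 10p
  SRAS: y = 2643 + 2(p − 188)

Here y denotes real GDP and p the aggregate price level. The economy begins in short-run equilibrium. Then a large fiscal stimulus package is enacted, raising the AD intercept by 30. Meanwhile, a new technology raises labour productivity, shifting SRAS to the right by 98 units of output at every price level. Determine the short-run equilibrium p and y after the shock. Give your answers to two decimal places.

After both shocks: AD is y = 3741 − 10p and SRAS is y = 2365 + 2p.
Setting them equal: 1376 = 12p, so p = 114.67.
Substituting into AD, y = 2594.33.

p = 114.67, y = 2594.33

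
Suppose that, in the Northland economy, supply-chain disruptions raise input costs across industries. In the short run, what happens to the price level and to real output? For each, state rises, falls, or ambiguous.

Price level: rises; output: falls

This is an adverse supply shock: SRAS shifts left.
Moving along the downward-sloping AD curve, P rises and Y falls.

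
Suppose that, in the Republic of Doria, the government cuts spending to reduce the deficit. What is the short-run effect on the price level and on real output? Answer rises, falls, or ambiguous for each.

Price level: falls; output: falls

This is a negative demand shock: AD shifts left.
Moving along the upward-sloping SRAS curve, P falls and Y falls.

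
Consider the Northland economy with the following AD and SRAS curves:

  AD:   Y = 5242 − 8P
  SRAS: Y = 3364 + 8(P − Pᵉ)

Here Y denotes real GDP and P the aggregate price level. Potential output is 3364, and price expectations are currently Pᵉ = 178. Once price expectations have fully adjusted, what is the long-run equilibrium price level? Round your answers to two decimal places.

Long-run P = 234.75

Short run: with Pᵉ = 178, SRAS is Y = 1940 + 8P. Setting AD = SRAS gives 3302 = 16P, so P = 206.38 and Y = 5242 − 8P = 3591.00.
Output 3591.00 is above potential 3364, so over time expected prices rise and SRAS shifts left until Y returns to 3364.
Long run: Y = 3364 on the AD curve gives 3364 = 5242 − 8P, so P = 234.75.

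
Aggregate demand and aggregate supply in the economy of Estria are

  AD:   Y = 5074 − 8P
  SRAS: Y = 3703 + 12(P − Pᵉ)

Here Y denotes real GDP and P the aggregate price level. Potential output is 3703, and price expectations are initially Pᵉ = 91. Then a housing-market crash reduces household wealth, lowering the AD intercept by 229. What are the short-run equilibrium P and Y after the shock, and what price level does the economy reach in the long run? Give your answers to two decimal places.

Short run: P = 111.70, Y = 3951.40. Long run: P = 142.75.

AD shifts left: new AD is Y = 4845 − 8P. With Pᵉ = 91, SRAS is Y = 2611 + 12P.
Short run: 4845 − 8P = 2611 + 12P gives 2234 = 20P, so P = 111.70 and Y = 4845 − 8P = 3951.40.
Y = 3951.40 is above potential 3703; expectations adjust and SRAS shifts left until Y = 3703.
Long run: on the new AD curve, 3703 = 4845 − 8P gives P = 142.75.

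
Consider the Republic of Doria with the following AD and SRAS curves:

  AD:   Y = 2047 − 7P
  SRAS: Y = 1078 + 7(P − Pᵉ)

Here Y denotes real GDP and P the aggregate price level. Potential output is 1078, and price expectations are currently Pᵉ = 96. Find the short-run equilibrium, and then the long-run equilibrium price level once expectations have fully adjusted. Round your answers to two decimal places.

Short run: with Pᵉ = 96, SRAS is Y = 406 + 7P. Setting AD = SRAS gives 1641 = 14P, so P = 117.21 and Y = 2047 − 7P = 1226.50.
Output 1226.50 is above potential 1078, so over time expected prices rise and SRAS shifts left until Y returns to 1078.
Long run: Y = 1078 on the AD curve gives 1078 = 2047 − 7P, so P = 138.43.

Short run: P = 117.21, Y = 1226.50. Long run: P = 138.43.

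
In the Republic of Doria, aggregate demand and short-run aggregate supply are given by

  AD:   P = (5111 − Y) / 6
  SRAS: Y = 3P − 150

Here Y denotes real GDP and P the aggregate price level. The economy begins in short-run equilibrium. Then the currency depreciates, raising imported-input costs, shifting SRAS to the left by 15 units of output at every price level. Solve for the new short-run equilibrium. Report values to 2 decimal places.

This is a negative supply shock: SRAS shifts left.
New SRAS: Y = 3P − 165.
Set AD = SRAS: 5111 − 6P = 3P − 165, so 5276 = 9P and P = 586.22.
Substituting into AD, Y = 1593.67.

P = 586.22, Y = 1593.67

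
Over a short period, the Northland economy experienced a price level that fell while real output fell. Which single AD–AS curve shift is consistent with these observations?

P fell and Y fell. An AD shift moves P and Y in the same direction; an SRAS shift moves them in opposite directions.
Here P and Y moved in the same direction, so the AD curve shifted.
Since Y fell, AD shifted left.

AD shifted left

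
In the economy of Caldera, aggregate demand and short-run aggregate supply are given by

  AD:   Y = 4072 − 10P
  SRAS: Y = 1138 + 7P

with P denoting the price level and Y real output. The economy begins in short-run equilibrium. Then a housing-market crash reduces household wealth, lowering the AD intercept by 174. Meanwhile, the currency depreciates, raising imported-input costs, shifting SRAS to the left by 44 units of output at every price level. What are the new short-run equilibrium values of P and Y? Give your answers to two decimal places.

P = 164.94, Y = 2248.59

After both shocks: AD is Y = 3898 − 10P and SRAS is Y = 1094 + 7P.
Setting them equal: 2804 = 17P, so P = 164.94.
Substituting into AD, Y = 2248.59.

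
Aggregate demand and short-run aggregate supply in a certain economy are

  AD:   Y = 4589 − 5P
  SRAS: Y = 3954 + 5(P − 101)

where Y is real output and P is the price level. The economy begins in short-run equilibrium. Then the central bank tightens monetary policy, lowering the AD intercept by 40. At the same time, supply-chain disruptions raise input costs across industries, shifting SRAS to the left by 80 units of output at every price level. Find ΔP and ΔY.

After both shocks: AD is Y = 4549 − 5P and SRAS is Y = 3369 + 5P.
Setting them equal: 1180 = 10P, so P = 118.
Y = 4549 − 5·118 = 3959.
Initially P = 114, Y = 4019, so ΔP = +4 and ΔY = -60.

ΔP = +4, ΔY = -60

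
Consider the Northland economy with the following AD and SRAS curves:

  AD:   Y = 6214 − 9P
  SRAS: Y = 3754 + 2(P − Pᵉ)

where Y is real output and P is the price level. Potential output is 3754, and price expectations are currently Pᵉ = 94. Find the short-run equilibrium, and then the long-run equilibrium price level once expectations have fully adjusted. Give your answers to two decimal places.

Short run: with Pᵉ = 94, SRAS is Y = 3566 + 2P. Setting AD = SRAS gives 2648 = 11P, so P = 240.73 and Y = 6214 − 9P = 4047.45.
Output 4047.45 is above potential 3754, so over time expected prices rise and SRAS shifts left until Y returns to 3754.
Long run: Y = 3754 on the AD curve gives 3754 = 6214 − 9P, so P = 273.33.

Short run: P = 240.73, Y = 4047.45. Long run: P = 273.33.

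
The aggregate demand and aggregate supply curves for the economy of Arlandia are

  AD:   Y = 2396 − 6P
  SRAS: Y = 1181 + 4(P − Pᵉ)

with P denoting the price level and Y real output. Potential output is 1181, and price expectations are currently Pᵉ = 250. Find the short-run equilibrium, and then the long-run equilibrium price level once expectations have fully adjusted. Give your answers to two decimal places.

Short run: P = 221.50, Y = 1067.00. Long run: P = 202.50.

Short run: with Pᵉ = 250, SRAS is Y = 181 + 4P. Setting AD = SRAS gives 2215 = 10P, so P = 221.50 and Y = 2396 − 6P = 1067.00.
Output 1067.00 is below potential 1181, so over time expected prices fall and SRAS shifts right until Y returns to 1181.
Long run: Y = 1181 on the AD curve gives 1181 = 2396 − 6P, so P = 202.50.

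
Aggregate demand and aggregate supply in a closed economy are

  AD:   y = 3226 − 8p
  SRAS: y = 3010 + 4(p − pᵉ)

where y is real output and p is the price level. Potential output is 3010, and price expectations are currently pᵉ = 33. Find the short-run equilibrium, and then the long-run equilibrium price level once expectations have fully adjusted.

Short run: p = 29, y = 2994. Long run: p = 27.

Short run: with pᵉ = 33, SRAS is y = 2878 + 4p. Setting AD = SRAS gives 348 = 12p, so p = 29 and y = 3226 − 8·29 = 2994.
Output 2994 is below potential 3010, so over time expected prices fall and SRAS shifts right until y returns to 3010.
Long run: y = 3010 on the AD curve gives 3010 = 3226 − 8p, so p = 27.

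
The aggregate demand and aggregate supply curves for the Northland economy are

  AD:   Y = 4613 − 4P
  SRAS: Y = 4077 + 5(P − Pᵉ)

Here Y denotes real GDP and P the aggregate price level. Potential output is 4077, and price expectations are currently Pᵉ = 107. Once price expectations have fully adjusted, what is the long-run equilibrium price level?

Long-run P = 134

Short run: with Pᵉ = 107, SRAS is Y = 3542 + 5P. Setting AD = SRAS gives 1071 = 9P, so P = 119 and Y = 4613 − 4·119 = 4137.
Output 4137 is above potential 4077, so over time expected prices rise and SRAS shifts left until Y returns to 4077.
Long run: Y = 4077 on the AD curve gives 4077 = 4613 − 4P, so P = 134.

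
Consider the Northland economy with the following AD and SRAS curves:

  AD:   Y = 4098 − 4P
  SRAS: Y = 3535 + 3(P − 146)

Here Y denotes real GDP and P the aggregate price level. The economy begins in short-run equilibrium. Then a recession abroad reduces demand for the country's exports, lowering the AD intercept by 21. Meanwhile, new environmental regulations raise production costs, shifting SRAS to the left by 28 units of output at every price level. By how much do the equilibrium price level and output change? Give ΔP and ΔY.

ΔP = +1, ΔY = -25

After both shocks: AD is Y = 4077 − 4P and SRAS is Y = 3069 + 3P.
Setting them equal: 1008 = 7P, so P = 144.
Y = 4077 − 4·144 = 3501.
Initially P = 143, Y = 3526, so ΔP = +1 and ΔY = -25.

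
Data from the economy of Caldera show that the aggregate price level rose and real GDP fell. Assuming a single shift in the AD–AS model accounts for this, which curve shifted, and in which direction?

P rose and Y fell. An AD shift moves P and Y in the same direction; an SRAS shift moves them in opposite directions.
Here P and Y moved in opposite directions, so the SRAS curve shifted.
Since Y fell, SRAS shifted left.

SRAS shifted left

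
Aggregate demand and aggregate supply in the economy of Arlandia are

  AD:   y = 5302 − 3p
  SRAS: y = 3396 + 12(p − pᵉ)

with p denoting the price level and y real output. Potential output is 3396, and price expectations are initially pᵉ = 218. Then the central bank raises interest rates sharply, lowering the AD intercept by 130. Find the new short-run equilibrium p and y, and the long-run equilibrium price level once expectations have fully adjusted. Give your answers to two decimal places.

Short run: p = 292.80, y = 4293.60. Long run: p = 592.00.

AD shifts left: new AD is y = 5172 − 3p. With pᵉ = 218, SRAS is y = 780 + 12p.
Short run: 5172 − 3p = 780 + 12p gives 4392 = 15p, so p = 292.80 and y = 5172 − 3p = 4293.60.
y = 4293.60 is above potential 3396; expectations adjust and SRAS shifts left until y = 3396.
Long run: on the new AD curve, 3396 = 5172 − 3p gives p = 592.00.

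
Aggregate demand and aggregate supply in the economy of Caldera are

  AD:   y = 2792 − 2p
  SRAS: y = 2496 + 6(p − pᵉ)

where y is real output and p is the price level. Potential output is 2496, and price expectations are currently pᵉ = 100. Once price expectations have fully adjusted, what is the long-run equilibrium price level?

Long-run p = 148

Short run: with pᵉ = 100, SRAS is y = 1896 + 6p. Setting AD = SRAS gives 896 = 8p, so p = 112 and y = 2792 − 2·112 = 2568.
Output 2568 is above potential 2496, so over time expected prices rise and SRAS shifts left until y returns to 2496.
Long run: y = 2496 on the AD curve gives 2496 = 2792 − 2p, so p = 148.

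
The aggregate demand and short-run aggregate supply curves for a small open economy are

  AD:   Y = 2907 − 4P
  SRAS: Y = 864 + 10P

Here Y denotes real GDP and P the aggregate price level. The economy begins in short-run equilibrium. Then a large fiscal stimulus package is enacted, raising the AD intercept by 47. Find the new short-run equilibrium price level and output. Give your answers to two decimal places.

P = 149.29, Y = 2356.86

This is a positive demand shock: AD shifts right.
New AD: Y = 2954 − 4P.
Set AD = SRAS: 2954 − 4P = 864 + 10P, so 2090 = 14P and P = 149.29.
Substituting into AD, Y = 2356.86.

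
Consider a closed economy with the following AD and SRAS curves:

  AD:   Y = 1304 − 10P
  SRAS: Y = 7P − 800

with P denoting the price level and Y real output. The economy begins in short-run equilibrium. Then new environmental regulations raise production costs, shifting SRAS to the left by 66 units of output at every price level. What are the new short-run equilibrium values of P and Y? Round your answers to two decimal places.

This is a negative supply shock: SRAS shifts left.
New SRAS: Y = 7P − 866.
Set AD = SRAS: 1304 − 10P = 7P − 866, so 2170 = 17P and P = 127.65.
Substituting into AD, Y = 27.53.

P = 127.65, Y = 27.53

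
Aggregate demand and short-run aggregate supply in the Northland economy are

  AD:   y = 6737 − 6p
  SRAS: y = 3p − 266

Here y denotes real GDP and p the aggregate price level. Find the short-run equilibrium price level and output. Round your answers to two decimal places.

Set AD = SRAS: 6737 − 6p = 3p − 266, so 7003 = 9p and p = 778.11.
Substituting into AD, y = 6737 − 6p = 2068.33.

p = 778.11, y = 2068.33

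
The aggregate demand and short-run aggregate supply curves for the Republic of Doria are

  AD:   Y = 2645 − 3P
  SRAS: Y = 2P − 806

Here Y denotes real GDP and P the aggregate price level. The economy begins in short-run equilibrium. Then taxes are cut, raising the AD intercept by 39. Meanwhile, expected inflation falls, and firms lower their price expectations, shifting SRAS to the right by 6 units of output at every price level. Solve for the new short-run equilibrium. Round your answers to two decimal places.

After both shocks: AD is Y = 2684 − 3P and SRAS is Y = 2P − 800.
Setting them equal: 3484 = 5P, so P = 696.80.
Substituting into AD, Y = 593.60.

P = 696.80, Y = 593.60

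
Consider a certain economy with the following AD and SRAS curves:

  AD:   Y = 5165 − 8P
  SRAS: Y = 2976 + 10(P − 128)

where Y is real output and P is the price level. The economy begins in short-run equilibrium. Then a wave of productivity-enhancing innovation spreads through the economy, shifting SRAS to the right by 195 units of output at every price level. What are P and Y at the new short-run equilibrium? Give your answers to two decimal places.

P = 181.89, Y = 3709.89

This is a positive supply shock: SRAS shifts right.
New SRAS: Y = 1891 + 10P.
Set AD = SRAS: 5165 − 8P = 1891 + 10P, so 3274 = 18P and P = 181.89.
Substituting into AD, Y = 3709.89.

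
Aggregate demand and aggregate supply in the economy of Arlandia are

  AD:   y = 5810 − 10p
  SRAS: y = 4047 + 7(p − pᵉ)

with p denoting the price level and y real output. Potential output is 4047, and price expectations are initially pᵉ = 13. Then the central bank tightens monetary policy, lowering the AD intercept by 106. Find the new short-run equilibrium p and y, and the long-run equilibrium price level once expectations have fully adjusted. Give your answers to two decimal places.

AD shifts left: new AD is y = 5704 − 10p. With pᵉ = 13, SRAS is y = 3956 + 7p.
Short run: 5704 − 10p = 3956 + 7p gives 1748 = 17p, so p = 102.82 and y = 5704 − 10p = 4675.76.
y = 4675.76 is above potential 4047; expectations adjust and SRAS shifts left until y = 4047.
Long run: on the new AD curve, 4047 = 5704 − 10p gives p = 165.70.

Short run: p = 102.82, y = 4675.76. Long run: p = 165.70.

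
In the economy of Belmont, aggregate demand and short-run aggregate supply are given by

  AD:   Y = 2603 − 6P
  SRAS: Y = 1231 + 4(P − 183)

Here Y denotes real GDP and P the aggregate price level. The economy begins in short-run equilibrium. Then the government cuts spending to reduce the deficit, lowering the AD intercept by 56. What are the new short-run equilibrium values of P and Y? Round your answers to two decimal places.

P = 204.80, Y = 1318.20

This is a negative demand shock: AD shifts left.
New AD: Y = 2547 − 6P.
SRAS can be written Y = 499 + 4P.
Set AD = SRAS: 2547 − 6P = 499 + 4P, so 2048 = 10P and P = 204.80.
Substituting into AD, Y = 1318.20.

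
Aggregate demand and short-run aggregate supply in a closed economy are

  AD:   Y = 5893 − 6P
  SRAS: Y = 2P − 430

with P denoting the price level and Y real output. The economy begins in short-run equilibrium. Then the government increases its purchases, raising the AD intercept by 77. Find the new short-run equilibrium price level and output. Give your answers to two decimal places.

This is a positive demand shock: AD shifts right.
New AD: Y = 5970 − 6P.
Set AD = SRAS: 5970 − 6P = 2P − 430, so 6400 = 8P and P = 800.00.
Substituting into AD, Y = 1170.00.

P = 800.00, Y = 1170.00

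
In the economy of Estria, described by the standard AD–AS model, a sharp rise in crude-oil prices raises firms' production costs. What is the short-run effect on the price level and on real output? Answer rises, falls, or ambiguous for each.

This is an adverse supply shock: SRAS shifts left.
Moving along the downward-sloping AD curve, P rises and Y falls.

Price level: rises; output: falls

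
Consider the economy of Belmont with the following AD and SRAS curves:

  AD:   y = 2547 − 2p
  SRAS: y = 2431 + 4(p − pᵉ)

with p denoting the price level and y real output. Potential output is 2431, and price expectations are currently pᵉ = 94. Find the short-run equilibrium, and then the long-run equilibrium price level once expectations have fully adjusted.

Short run: with pᵉ = 94, SRAS is y = 2055 + 4p. Setting AD = SRAS gives 492 = 6p, so p = 82 and y = 2547 − 2·82 = 2383.
Output 2383 is below potential 2431, so over time expected prices fall and SRAS shifts right until y returns to 2431.
Long run: y = 2431 on the AD curve gives 2431 = 2547 − 2p, so p = 58.

Short run: p = 82, y = 2383. Long run: p = 58.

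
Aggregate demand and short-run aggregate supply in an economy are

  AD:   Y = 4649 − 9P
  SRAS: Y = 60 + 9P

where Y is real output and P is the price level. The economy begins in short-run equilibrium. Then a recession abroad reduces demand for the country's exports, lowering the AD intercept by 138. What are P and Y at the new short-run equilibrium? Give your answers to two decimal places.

This is a negative demand shock: AD shifts left.
New AD: Y = 4511 − 9P.
Set AD = SRAS: 4511 − 9P = 60 + 9P, so 4451 = 18P and P = 247.28.
Substituting into AD, Y = 2285.50.

P = 247.28, Y = 2285.50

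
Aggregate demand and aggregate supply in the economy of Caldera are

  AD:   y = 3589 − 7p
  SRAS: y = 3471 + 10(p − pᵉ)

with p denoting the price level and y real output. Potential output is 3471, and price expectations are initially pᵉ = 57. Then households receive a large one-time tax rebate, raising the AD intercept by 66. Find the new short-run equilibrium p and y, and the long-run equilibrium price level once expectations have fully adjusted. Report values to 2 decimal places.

Short run: p = 44.35, y = 3344.53. Long run: p = 26.29.

AD shifts right: new AD is y = 3655 − 7p. With pᵉ = 57, SRAS is y = 2901 + 10p.
Short run: 3655 − 7p = 2901 + 10p gives 754 = 17p, so p = 44.35 and y = 3655 − 7p = 3344.53.
y = 3344.53 is below potential 3471; expectations adjust and SRAS shifts right until y = 3471.
Long run: on the new AD curve, 3471 = 3655 − 7p gives p = 26.29.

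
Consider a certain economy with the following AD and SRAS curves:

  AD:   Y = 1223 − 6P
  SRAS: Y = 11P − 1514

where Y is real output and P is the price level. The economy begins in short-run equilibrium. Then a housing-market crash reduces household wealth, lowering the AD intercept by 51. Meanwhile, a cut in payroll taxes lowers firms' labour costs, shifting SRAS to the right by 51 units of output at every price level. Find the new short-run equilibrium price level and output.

After both shocks: AD is Y = 1172 − 6P and SRAS is Y = 11P − 1463.
Setting them equal: 2635 = 17P, so P = 155.
Y = 1172 − 6·155 = 242.

P = 155, Y = 242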